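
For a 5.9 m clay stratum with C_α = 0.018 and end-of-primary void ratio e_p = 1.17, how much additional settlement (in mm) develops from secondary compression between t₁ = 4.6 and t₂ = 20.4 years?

Secondary compression: S_s = C_α·H/(1+e_p)·log₁₀(t₂/t₁)
S_s = 0.018×5.9/(1+1.17)×log₁₀(20.4/4.6)
    = 0.04894 × 0.6469 = 0.03166 m

S_s ≈ 31.7 mm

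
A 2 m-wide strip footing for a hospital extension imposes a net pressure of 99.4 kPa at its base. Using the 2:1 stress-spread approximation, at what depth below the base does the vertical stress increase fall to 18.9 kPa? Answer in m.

2:1 spreading — at depth z the loaded area has grown by z in each plan dimension:
qB/(B+z) = Δσ_z ⇒ z = qB/Δσ_z − B = 99.4×2/18.9 − 2 = 8.519 m

z ≈ 8.52 m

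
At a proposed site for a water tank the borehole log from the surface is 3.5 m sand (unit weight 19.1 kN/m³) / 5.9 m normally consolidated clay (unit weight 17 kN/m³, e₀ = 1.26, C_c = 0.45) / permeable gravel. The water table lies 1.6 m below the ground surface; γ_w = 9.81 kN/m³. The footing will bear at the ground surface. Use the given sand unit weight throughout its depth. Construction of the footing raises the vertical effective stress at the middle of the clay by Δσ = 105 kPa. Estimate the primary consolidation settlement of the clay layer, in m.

S_c ≈ 0.47 m

Mid-depth of clay below the ground surface: z = 3.5 + 5.9/2 = 6.45 m.
Total vertical stress at mid-clay: σ_v = 19.1×3.5 + 17×2.95 = 117 kPa.
Pore pressure: u = 9.81×(6.45 − 1.6) = 47.578 kPa.
Initial effective stress: σ'_0 = σ_v − u = 117 − 47.578 = 69.422 kPa.
Final effective stress: σ'_f = σ'_0 + Δσ = 69.422 + 105 = 174.42 kPa.
Normally consolidated clay, so the full stress increment lies on the virgin compression line:
S_c = C_c·H/(1+e₀)·log₁₀(σ'_f/σ'_0) = 0.45×5.9/(1+1.26)×log₁₀(174.42/69.422)
    = 1.1748 × 0.4001 = 0.47 m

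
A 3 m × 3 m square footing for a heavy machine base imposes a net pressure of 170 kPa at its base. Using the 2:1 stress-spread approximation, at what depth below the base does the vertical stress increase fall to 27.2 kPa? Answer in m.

2:1 spreading — at depth z the loaded area has grown by z in each plan dimension:
qB²/(B+z)² = Δσ_z ⇒ z = B(√(q/Δσ_z) − 1) = 3×(√(170/27.2) − 1) = 4.5 m

z ≈ 4.5 m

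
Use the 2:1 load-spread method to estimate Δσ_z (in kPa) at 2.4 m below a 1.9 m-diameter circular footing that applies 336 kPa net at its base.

Δσ_z ≈ 65.6 kPa

By the 2:1 method the load spreads at 1 horizontal : 2 vertical, so at depth z the loaded area has grown by z in each plan dimension:
Δσ ≈ qD²/(D+z)² = 336×1.9²/(1.9+2.4)² = 65.601 kPa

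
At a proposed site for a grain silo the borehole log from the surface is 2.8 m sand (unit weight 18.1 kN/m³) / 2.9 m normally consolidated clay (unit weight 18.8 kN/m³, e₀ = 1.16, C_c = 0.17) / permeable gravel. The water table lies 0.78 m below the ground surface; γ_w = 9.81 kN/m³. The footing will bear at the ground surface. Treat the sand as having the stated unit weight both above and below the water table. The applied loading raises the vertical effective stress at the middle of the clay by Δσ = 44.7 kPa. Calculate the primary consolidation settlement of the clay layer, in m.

S_c ≈ 0.0696 m

Mid-depth of clay below the ground surface: z = 2.8 + 2.9/2 = 4.25 m.
Total vertical stress at mid-clay: σ_v = 18.1×2.8 + 18.8×1.45 = 77.94 kPa.
Pore pressure: u = 9.81×(4.25 − 0.78) = 34.041 kPa.
Initial effective stress: σ'_0 = σ_v − u = 77.94 − 34.041 = 43.899 kPa.
Final effective stress: σ'_f = σ'_0 + Δσ = 43.899 + 44.7 = 88.599 kPa.
Normally consolidated clay, so the full stress increment lies on the virgin compression line:
S_c = C_c·H/(1+e₀)·log₁₀(σ'_f/σ'_0) = 0.17×2.9/(1+1.16)×log₁₀(88.599/43.899)
    = 0.22824 × 0.30497 = 0.06961 m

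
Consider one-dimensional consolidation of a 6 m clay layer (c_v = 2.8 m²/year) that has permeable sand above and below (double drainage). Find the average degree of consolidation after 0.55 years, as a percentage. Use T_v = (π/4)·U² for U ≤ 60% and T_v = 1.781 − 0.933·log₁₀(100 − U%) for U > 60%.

Drainage path length: H_d = H/2 = 3 m (double drainage).
T_v = c_v·t/H_d² = 2.8×0.55/3² = 0.17111.
T_v = 0.17111 corresponds to the U ≤ 60% branch:
U = √(4T_v/π) = 0.4668

U ≈ 46.7 %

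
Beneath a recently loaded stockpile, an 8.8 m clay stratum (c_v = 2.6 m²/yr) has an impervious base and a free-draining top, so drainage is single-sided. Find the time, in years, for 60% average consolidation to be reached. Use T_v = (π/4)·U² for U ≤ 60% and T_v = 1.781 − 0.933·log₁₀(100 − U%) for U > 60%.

t ≈ 8.42 years

Drainage path length: H_d = H = 8.8 m (single drainage).
U ≤ 60%: T_v = (π/4)·U² = (π/4)×0.6² = 0.28274.
t = T_v·H_d²/c_v = 0.28274×8.8²/2.6 = 8.421 years.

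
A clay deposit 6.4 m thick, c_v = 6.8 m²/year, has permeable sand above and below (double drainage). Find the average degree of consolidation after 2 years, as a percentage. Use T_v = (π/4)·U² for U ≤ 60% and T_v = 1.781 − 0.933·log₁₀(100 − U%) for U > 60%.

U ≈ 96.9 %

Drainage path length: H_d = H/2 = 3.2 m (double drainage).
T_v = c_v·t/H_d² = 6.8×2/3.2² = 1.3281.
T_v = 1.3281 corresponds to the U > 60% branch:
U = 1 − 10^((1.781 − T_v)/0.933)/100 = 0.9694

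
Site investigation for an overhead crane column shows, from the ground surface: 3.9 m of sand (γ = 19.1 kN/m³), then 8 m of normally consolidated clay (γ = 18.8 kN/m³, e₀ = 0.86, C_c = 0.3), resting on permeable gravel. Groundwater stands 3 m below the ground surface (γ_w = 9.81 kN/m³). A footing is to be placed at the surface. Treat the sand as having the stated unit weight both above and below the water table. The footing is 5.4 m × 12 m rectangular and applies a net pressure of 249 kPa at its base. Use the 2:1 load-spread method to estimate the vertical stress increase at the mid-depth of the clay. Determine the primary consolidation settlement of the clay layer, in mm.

Mid-depth of clay below the ground surface: z = 3.9 + 8/2 = 7.9 m.
Total vertical stress at mid-clay: σ_v = 19.1×3.9 + 18.8×4 = 149.69 kPa.
Pore pressure: u = 9.81×(7.9 − 3) = 48.069 kPa.
Initial effective stress: σ'_0 = σ_v − u = 149.69 − 48.069 = 101.62 kPa.
Stress increase at mid-clay by the 2:1 spreading method:
Δσ = qBL/((B+z)(L+z)) = 249×5.4×12/((5.4+7.9)(12+7.9)) = 60.963 kPa
Final effective stress: σ'_f = σ'_0 + Δσ = 101.62 + 60.963 = 162.58 kPa.
Normally consolidated clay, so the full stress increment lies on the virgin compression line:
S_c = C_c·H/(1+e₀)·log₁₀(σ'_f/σ'_0) = 0.3×8/(1+0.86)×log₁₀(162.58/101.62)
    = 1.2903 × 0.20409 = 0.2633 m

S_c ≈ 263 mm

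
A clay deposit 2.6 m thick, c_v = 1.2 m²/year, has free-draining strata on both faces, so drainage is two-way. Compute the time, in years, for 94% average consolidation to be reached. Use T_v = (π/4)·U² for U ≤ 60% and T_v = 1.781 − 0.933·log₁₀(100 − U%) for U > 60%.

t ≈ 1.49 years

Drainage path length: H_d = H/2 = 1.3 m (double drainage).
U > 60%: T_v = 1.781 − 0.933·log₁₀(100 − 94) = 1.055.
t = T_v·H_d²/c_v = 1.055×1.3²/1.2 = 1.486 years.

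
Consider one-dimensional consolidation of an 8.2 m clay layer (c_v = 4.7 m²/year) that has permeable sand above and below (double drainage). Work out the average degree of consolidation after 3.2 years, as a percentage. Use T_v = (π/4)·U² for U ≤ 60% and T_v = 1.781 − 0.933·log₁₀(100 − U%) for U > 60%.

Drainage path length: H_d = H/2 = 4.1 m (double drainage).
T_v = c_v·t/H_d² = 4.7×3.2/4.1² = 0.89471.
T_v = 0.89471 corresponds to the U > 60% branch:
U = 1 − 10^((1.781 − T_v)/0.933)/100 = 0.9109

U ≈ 91.1 %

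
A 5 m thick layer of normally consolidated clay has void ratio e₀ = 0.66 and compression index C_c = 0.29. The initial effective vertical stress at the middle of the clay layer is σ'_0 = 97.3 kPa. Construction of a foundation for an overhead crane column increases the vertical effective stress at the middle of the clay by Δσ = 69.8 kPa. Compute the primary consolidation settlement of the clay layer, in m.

Final effective stress: σ'_f = σ'_0 + Δσ = 97.3 + 69.8 = 167.1 kPa.
Normally consolidated clay, so the full stress increment lies on the virgin compression line:
S_c = C_c·H/(1+e₀)·log₁₀(σ'_f/σ'_0) = 0.29×5/(1+0.66)×log₁₀(167.1/97.3)
    = 0.87349 × 0.23486 = 0.2051 m

S_c ≈ 0.205 m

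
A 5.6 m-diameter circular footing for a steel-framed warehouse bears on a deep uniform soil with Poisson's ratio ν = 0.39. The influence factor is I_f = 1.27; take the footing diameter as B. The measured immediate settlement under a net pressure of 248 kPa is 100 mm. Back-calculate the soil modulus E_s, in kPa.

E_s ≈ 15000 kPa

S_e = q·B·(1−ν²)/E_s · I_f  ⇒  E_s = q·B·(1−ν²)·I_f / S_e.
E_s = 248 × 5.6 × 0.8479 × 1.27 / 0.1 = 14960 kPa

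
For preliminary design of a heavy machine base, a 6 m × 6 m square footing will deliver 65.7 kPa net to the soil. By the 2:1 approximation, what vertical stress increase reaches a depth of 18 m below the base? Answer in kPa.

By the 2:1 method the load spreads at 1 horizontal : 2 vertical, so at depth z the loaded area has grown by z in each plan dimension:
Δσ = qBL/((B+z)(L+z)) = 65.7×6×6/((6+18)(6+18)) = 4.1063 kPa

Δσ_z ≈ 4.11 kPa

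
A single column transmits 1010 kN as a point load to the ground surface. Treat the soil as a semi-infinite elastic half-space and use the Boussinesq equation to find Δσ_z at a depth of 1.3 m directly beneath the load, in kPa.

Boussinesq vertical stress below a point load on an elastic half-space:
Δσ_z = 3P/(2πz²) · [1 + (r/z)²]^(−5/2)
r/z = 0/1.3 = 0; [1+(r/z)²]^(−5/2) = 1.
Δσ_z = 3×1010/(2π×1.3²) × 1 = 285.35 × 1 = 285.4 kPa

Δσ_z ≈ 285 kPa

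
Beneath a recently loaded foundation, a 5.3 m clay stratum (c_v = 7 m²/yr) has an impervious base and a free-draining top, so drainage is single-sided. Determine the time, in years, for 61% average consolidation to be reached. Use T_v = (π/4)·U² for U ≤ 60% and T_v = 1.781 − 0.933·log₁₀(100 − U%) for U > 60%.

t ≈ 1.19 years

Drainage path length: H_d = H = 5.3 m (single drainage).
U > 60%: T_v = 1.781 − 0.933·log₁₀(100 − 61) = 0.29654.
t = T_v·H_d²/c_v = 0.29654×5.3²/7 = 1.19 years.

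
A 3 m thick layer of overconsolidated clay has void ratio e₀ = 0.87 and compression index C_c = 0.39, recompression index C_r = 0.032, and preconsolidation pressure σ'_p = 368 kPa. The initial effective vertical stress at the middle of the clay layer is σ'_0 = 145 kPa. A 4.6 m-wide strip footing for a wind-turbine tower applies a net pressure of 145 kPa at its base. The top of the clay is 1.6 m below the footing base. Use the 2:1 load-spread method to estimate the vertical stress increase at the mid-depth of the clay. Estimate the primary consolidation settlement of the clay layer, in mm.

Mid-depth of clay below the footing base: z = 1.6 + 3/2 = 3.1 m.
Stress increase at mid-clay by the 2:1 spreading method:
Δσ = qB/(B+z) = 145×4.6/(4.6+3.1) = 86.623 kPa
Final effective stress: σ'_f = 145 + 86.623 = 231.62 kPa.
σ'_f = 231.62 ≤ σ'_p = 368 kPa, so the clay remains overconsolidated and only the recompression index applies:
S_c = C_r·H/(1+e₀)·log₁₀(σ'_f/σ'_0) = 0.032×3/1.87×log₁₀(231.62/145)
    = 0.051338 × 0.20341 = 0.01044 m

S_c ≈ 10.4 mm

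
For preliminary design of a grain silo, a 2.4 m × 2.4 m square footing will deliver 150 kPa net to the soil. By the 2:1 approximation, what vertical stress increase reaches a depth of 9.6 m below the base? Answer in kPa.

By the 2:1 method the load spreads at 1 horizontal : 2 vertical, so at depth z the loaded area has grown by z in each plan dimension:
Δσ = qBL/((B+z)(L+z)) = 150×2.4×2.4/((2.4+9.6)(2.4+9.6)) = 6 kPa

Δσ_z ≈ 6 kPa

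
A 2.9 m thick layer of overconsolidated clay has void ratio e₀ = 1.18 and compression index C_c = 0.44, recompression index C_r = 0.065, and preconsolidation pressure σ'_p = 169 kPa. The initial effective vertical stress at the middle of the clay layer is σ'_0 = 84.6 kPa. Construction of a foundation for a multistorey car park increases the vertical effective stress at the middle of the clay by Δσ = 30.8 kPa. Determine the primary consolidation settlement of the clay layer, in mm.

S_c ≈ 11.7 mm

Final effective stress: σ'_f = 84.6 + 30.8 = 115.4 kPa.
σ'_f = 115.4 ≤ σ'_p = 169 kPa, so the clay remains overconsolidated and only the recompression index applies:
S_c = C_r·H/(1+e₀)·log₁₀(σ'_f/σ'_0) = 0.065×2.9/2.18×log₁₀(115.4/84.6)
    = 0.08647 × 0.13484 = 0.01166 m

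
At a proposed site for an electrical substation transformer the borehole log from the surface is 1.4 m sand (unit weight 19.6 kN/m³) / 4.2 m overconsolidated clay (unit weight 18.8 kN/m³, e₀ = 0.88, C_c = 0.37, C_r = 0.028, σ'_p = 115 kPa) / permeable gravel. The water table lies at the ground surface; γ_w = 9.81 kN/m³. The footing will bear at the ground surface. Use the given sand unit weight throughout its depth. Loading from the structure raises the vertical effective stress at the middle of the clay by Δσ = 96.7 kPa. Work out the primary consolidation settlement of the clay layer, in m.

S_c ≈ 0.0763 m

Mid-depth of clay below the ground surface: z = 1.4 + 4.2/2 = 3.5 m.
Total vertical stress at mid-clay: σ_v = 19.6×1.4 + 18.8×2.1 = 66.92 kPa.
Pore pressure: u = 9.81×(3.5 − 0) = 34.335 kPa.
Initial effective stress: σ'_0 = σ_v − u = 66.92 − 34.335 = 32.585 kPa.
Final effective stress: σ'_f = 32.585 + 96.7 = 129.28 kPa.
σ'_f = 129.28 > σ'_p = 115 kPa, so the stress path crosses the preconsolidation pressure — recompression up to σ'_p, then virgin compression beyond:
S_c = H/(1+e₀)·[C_r·log₁₀(σ'_p/σ'_0) + C_c·log₁₀(σ'_f/σ'_p)]
    = 4.2/1.88 × [0.028×log₁₀(115/32.585) + 0.37×log₁₀(129.28/115)]
    = 2.234 × [0.015335 + 0.018808] = 0.07628 m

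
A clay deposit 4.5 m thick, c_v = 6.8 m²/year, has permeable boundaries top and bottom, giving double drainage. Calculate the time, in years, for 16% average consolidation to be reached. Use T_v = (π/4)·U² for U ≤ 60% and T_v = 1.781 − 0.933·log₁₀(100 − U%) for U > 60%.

t ≈ 0.015 years

Drainage path length: H_d = H/2 = 2.25 m (double drainage).
U ≤ 60%: T_v = (π/4)·U² = (π/4)×0.16² = 0.020106.
t = T_v·H_d²/c_v = 0.020106×2.25²/6.8 = 0.01497 years.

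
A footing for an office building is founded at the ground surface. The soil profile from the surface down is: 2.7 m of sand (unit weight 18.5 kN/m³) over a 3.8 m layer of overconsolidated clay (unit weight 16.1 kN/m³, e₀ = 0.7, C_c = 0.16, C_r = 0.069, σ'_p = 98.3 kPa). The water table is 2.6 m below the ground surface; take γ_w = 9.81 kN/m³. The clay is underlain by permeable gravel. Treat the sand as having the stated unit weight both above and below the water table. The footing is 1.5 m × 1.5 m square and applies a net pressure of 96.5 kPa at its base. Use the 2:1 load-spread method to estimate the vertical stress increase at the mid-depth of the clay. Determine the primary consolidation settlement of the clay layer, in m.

Mid-depth of clay below the ground surface: z = 2.7 + 3.8/2 = 4.6 m.
Total vertical stress at mid-clay: σ_v = 18.5×2.7 + 16.1×1.9 = 80.54 kPa.
Pore pressure: u = 9.81×(4.6 − 2.6) = 19.62 kPa.
Initial effective stress: σ'_0 = σ_v − u = 80.54 − 19.62 = 60.92 kPa.
Stress increase at mid-clay by the 2:1 spreading method:
Δσ = qBL/((B+z)(L+z)) = 96.5×1.5×1.5/((1.5+4.6)(1.5+4.6)) = 5.8351 kPa
Final effective stress: σ'_f = 60.92 + 5.8351 = 66.755 kPa.
σ'_f = 66.755 ≤ σ'_p = 98.3 kPa, so the clay remains overconsolidated and only the recompression index applies:
S_c = C_r·H/(1+e₀)·log₁₀(σ'_f/σ'_0) = 0.069×3.8/1.7×log₁₀(66.755/60.92)
    = 0.15424 × 0.039724 = 0.006127 m

S_c ≈ 0.00613 m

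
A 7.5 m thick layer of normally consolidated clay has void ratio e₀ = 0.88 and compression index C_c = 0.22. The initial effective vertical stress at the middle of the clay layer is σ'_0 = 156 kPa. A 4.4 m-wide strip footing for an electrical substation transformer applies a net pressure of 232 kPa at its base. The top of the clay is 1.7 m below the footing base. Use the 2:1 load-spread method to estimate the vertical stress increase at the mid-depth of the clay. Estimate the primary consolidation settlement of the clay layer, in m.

Mid-depth of clay below the footing base: z = 1.7 + 7.5/2 = 5.45 m.
Stress increase at mid-clay by the 2:1 spreading method:
Δσ = qB/(B+z) = 232×4.4/(4.4+5.45) = 103.63 kPa
Final effective stress: σ'_f = σ'_0 + Δσ = 156 + 103.63 = 259.63 kPa.
Normally consolidated clay, so the full stress increment lies on the virgin compression line:
S_c = C_c·H/(1+e₀)·log₁₀(σ'_f/σ'_0) = 0.22×7.5/(1+0.88)×log₁₀(259.63/156)
    = 0.87766 × 0.22123 = 0.1942 m

S_c ≈ 0.194 m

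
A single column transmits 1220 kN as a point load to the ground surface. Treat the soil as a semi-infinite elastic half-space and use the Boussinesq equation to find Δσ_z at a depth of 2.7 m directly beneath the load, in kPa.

Boussinesq vertical stress below a point load on an elastic half-space:
Δσ_z = 3P/(2πz²) · [1 + (r/z)²]^(−5/2)
r/z = 0/2.7 = 0; [1+(r/z)²]^(−5/2) = 1.
Δσ_z = 3×1220/(2π×2.7²) × 1 = 79.905 × 1 = 79.91 kPa

Δσ_z ≈ 79.9 kPa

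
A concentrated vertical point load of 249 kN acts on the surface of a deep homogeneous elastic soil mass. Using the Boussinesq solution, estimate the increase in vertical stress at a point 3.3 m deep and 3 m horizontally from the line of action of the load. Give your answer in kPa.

Δσ_z ≈ 2.42 kPa

Boussinesq vertical stress below a point load on an elastic half-space:
Δσ_z = 3P/(2πz²) · [1 + (r/z)²]^(−5/2)
r/z = 3/3.3 = 0.90909; [1+(r/z)²]^(−5/2) = 0.22181.
Δσ_z = 3×249/(2π×3.3²) × 0.22181 = 10.917 × 0.22181 = 2.421 kPa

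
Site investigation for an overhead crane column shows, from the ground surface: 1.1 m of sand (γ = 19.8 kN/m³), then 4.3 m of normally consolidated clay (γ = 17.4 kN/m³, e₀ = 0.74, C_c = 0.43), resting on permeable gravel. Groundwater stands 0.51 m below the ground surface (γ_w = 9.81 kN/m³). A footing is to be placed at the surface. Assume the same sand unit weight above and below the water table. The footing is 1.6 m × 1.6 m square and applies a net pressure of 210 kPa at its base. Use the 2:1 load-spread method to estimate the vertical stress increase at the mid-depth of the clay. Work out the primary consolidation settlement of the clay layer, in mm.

Mid-depth of clay below the ground surface: z = 1.1 + 4.3/2 = 3.25 m.
Total vertical stress at mid-clay: σ_v = 19.8×1.1 + 17.4×2.15 = 59.19 kPa.
Pore pressure: u = 9.81×(3.25 − 0.51) = 26.879 kPa.
Initial effective stress: σ'_0 = σ_v − u = 59.19 − 26.879 = 32.311 kPa.
Stress increase at mid-clay by the 2:1 spreading method:
Δσ = qBL/((B+z)(L+z)) = 210×1.6×1.6/((1.6+3.25)(1.6+3.25)) = 22.855 kPa
Final effective stress: σ'_f = σ'_0 + Δσ = 32.311 + 22.855 = 55.166 kPa.
Normally consolidated clay, so the full stress increment lies on the virgin compression line:
S_c = C_c·H/(1+e₀)·log₁₀(σ'_f/σ'_0) = 0.43×4.3/(1+0.74)×log₁₀(55.166/32.311)
    = 1.0626 × 0.23232 = 0.2469 m

S_c ≈ 247 mm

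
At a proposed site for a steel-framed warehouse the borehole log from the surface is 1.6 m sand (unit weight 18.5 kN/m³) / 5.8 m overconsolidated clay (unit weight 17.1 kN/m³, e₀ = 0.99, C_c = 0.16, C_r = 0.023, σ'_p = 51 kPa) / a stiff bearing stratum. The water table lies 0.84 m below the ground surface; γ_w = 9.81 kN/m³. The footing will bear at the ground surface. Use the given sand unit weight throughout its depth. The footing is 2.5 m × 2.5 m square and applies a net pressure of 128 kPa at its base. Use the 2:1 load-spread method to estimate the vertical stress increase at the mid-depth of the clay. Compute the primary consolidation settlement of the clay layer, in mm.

Mid-depth of clay below the ground surface: z = 1.6 + 5.8/2 = 4.5 m.
Total vertical stress at mid-clay: σ_v = 18.5×1.6 + 17.1×2.9 = 79.19 kPa.
Pore pressure: u = 9.81×(4.5 − 0.84) = 35.905 kPa.
Initial effective stress: σ'_0 = σ_v − u = 79.19 − 35.905 = 43.285 kPa.
Stress increase at mid-clay by the 2:1 spreading method:
Δσ = qBL/((B+z)(L+z)) = 128×2.5×2.5/((2.5+4.5)(2.5+4.5)) = 16.327 kPa
Final effective stress: σ'_f = 43.285 + 16.327 = 59.612 kPa.
σ'_f = 59.612 > σ'_p = 51 kPa, so the stress path crosses the preconsolidation pressure — recompression up to σ'_p, then virgin compression beyond:
S_c = H/(1+e₀)·[C_r·log₁₀(σ'_p/σ'_0) + C_c·log₁₀(σ'_f/σ'_p)]
    = 5.8/1.99 × [0.023×log₁₀(51/43.285) + 0.16×log₁₀(59.612/51)]
    = 2.9146 × [0.0016384 + 0.010842] = 0.03638 m

S_c ≈ 36.4 mm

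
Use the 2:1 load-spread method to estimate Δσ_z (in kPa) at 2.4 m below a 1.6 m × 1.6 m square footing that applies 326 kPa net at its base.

By the 2:1 method the load spreads at 1 horizontal : 2 vertical, so at depth z the loaded area has grown by z in each plan dimension:
Δσ = qBL/((B+z)(L+z)) = 326×1.6×1.6/((1.6+2.4)(1.6+2.4)) = 52.16 kPa

Δσ_z ≈ 52.2 kPa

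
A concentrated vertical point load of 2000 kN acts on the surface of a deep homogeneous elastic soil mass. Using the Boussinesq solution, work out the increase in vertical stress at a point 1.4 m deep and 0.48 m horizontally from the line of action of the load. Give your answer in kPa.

Δσ_z ≈ 369 kPa

Boussinesq vertical stress below a point load on an elastic half-space:
Δσ_z = 3P/(2πz²) · [1 + (r/z)²]^(−5/2)
r/z = 0.48/1.4 = 0.34286; [1+(r/z)²]^(−5/2) = 0.75741.
Δσ_z = 3×2000/(2π×1.4²) × 0.75741 = 487.21 × 0.75741 = 369 kPa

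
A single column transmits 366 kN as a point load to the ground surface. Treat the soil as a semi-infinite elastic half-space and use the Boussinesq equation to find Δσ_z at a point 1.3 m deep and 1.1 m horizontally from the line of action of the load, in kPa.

Δσ_z ≈ 26.8 kPa

Boussinesq vertical stress below a point load on an elastic half-space:
Δσ_z = 3P/(2πz²) · [1 + (r/z)²]^(−5/2)
r/z = 1.1/1.3 = 0.84615; [1+(r/z)²]^(−5/2) = 0.25925.
Δσ_z = 3×366/(2π×1.3²) × 0.25925 = 103.4 × 0.25925 = 26.81 kPa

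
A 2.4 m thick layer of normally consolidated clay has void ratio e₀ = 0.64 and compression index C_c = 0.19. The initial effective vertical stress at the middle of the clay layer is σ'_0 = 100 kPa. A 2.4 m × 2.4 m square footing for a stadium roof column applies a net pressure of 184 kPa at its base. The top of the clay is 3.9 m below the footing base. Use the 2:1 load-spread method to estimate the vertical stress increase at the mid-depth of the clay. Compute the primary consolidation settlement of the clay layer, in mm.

Mid-depth of clay below the footing base: z = 3.9 + 2.4/2 = 5.1 m.
Stress increase at mid-clay by the 2:1 spreading method:
Δσ = qBL/((B+z)(L+z)) = 184×2.4×2.4/((2.4+5.1)(2.4+5.1)) = 18.842 kPa
Final effective stress: σ'_f = σ'_0 + Δσ = 100 + 18.842 = 118.84 kPa.
Normally consolidated clay, so the full stress increment lies on the virgin compression line:
S_c = C_c·H/(1+e₀)·log₁₀(σ'_f/σ'_0) = 0.19×2.4/(1+0.64)×log₁₀(118.84/100)
    = 0.27805 × 0.074963 = 0.02084 m

S_c ≈ 20.8 mm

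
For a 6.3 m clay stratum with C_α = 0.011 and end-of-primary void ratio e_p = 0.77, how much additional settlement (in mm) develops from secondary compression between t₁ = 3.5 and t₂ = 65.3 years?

S_s ≈ 49.8 mm

Secondary compression: S_s = C_α·H/(1+e_p)·log₁₀(t₂/t₁)
S_s = 0.011×6.3/(1+0.77)×log₁₀(65.3/3.5)
    = 0.03915 × 1.271 = 0.04976 m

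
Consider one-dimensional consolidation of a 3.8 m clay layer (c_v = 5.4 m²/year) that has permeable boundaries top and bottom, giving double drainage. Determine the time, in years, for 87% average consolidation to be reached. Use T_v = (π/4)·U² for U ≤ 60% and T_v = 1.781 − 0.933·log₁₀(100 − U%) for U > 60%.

Drainage path length: H_d = H/2 = 1.9 m (double drainage).
U > 60%: T_v = 1.781 − 0.933·log₁₀(100 − 87) = 0.74169.
t = T_v·H_d²/c_v = 0.74169×1.9²/5.4 = 0.4958 years.

t ≈ 0.496 years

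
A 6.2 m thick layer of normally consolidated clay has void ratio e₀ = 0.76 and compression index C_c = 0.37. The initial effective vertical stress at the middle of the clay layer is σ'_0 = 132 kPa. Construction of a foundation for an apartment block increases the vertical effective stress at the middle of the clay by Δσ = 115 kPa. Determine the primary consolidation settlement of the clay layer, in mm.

S_c ≈ 355 mm

Final effective stress: σ'_f = σ'_0 + Δσ = 132 + 115 = 247 kPa.
Normally consolidated clay, so the full stress increment lies on the virgin compression line:
S_c = C_c·H/(1+e₀)·log₁₀(σ'_f/σ'_0) = 0.37×6.2/(1+0.76)×log₁₀(247/132)
    = 1.3034 × 0.27212 = 0.3547 m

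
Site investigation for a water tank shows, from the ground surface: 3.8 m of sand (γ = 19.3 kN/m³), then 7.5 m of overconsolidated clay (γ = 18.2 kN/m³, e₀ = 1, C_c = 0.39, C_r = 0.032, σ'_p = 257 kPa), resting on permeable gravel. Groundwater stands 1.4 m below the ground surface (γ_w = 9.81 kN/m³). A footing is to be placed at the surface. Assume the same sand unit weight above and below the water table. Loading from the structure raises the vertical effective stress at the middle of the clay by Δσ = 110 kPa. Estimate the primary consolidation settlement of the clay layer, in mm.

S_c ≈ 44.6 mm

Mid-depth of clay below the ground surface: z = 3.8 + 7.5/2 = 7.55 m.
Total vertical stress at mid-clay: σ_v = 19.3×3.8 + 18.2×3.75 = 141.59 kPa.
Pore pressure: u = 9.81×(7.55 − 1.4) = 60.332 kPa.
Initial effective stress: σ'_0 = σ_v − u = 141.59 − 60.332 = 81.258 kPa.
Final effective stress: σ'_f = 81.258 + 110 = 191.26 kPa.
σ'_f = 191.26 ≤ σ'_p = 257 kPa, so the clay remains overconsolidated and only the recompression index applies:
S_c = C_r·H/(1+e₀)·log₁₀(σ'_f/σ'_0) = 0.032×7.5/2×log₁₀(191.26/81.258)
    = 0.12 × 0.37176 = 0.04461 m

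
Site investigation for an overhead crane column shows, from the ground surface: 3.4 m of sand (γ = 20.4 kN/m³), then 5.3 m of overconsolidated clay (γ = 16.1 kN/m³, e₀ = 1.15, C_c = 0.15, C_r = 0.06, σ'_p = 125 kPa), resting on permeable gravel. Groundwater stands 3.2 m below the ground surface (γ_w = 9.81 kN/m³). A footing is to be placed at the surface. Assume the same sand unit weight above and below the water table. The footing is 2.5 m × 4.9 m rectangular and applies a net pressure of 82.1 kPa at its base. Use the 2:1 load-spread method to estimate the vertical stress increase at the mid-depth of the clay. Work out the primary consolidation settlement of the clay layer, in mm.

S_c ≈ 7.72 mm

Mid-depth of clay below the ground surface: z = 3.4 + 5.3/2 = 6.05 m.
Total vertical stress at mid-clay: σ_v = 20.4×3.4 + 16.1×2.65 = 112.03 kPa.
Pore pressure: u = 9.81×(6.05 − 3.2) = 27.959 kPa.
Initial effective stress: σ'_0 = σ_v − u = 112.03 − 27.959 = 84.071 kPa.
Stress increase at mid-clay by the 2:1 spreading method:
Δσ = qBL/((B+z)(L+z)) = 82.1×2.5×4.9/((2.5+6.05)(4.9+6.05)) = 10.742 kPa
Final effective stress: σ'_f = 84.071 + 10.742 = 94.813 kPa.
σ'_f = 94.813 ≤ σ'_p = 125 kPa, so the clay remains overconsolidated and only the recompression index applies:
S_c = C_r·H/(1+e₀)·log₁₀(σ'_f/σ'_0) = 0.06×5.3/2.15×log₁₀(94.813/84.071)
    = 0.14791 × 0.052222 = 0.007724 m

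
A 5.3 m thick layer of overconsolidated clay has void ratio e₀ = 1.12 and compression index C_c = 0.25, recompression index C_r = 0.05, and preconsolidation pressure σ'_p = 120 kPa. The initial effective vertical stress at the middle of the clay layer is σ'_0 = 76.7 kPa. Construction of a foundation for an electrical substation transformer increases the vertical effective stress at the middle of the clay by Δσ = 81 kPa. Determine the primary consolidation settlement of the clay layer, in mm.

S_c ≈ 98.5 mm

Final effective stress: σ'_f = 76.7 + 81 = 157.7 kPa.
σ'_f = 157.7 > σ'_p = 120 kPa, so the stress path crosses the preconsolidation pressure — recompression up to σ'_p, then virgin compression beyond:
S_c = H/(1+e₀)·[C_r·log₁₀(σ'_p/σ'_0) + C_c·log₁₀(σ'_f/σ'_p)]
    = 5.3/2.12 × [0.05×log₁₀(120/76.7) + 0.25×log₁₀(157.7/120)]
    = 2.5 × [0.0097193 + 0.029663] = 0.09846 m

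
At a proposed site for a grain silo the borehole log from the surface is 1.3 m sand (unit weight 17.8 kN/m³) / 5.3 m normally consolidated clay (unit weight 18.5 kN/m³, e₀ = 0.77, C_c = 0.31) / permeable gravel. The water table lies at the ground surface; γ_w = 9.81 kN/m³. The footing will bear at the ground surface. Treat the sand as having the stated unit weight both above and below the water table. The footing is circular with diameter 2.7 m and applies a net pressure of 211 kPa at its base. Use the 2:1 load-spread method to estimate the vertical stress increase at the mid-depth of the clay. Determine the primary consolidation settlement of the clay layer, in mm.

Mid-depth of clay below the ground surface: z = 1.3 + 5.3/2 = 3.95 m.
Total vertical stress at mid-clay: σ_v = 17.8×1.3 + 18.5×2.65 = 72.165 kPa.
Pore pressure: u = 9.81×(3.95 − 0) = 38.75 kPa.
Initial effective stress: σ'_0 = σ_v − u = 72.165 − 38.75 = 33.415 kPa.
Stress increase at mid-clay by the 2:1 spreading method:
Δσ ≈ qD²/(D+z)² = 211×2.7²/(2.7+3.95)² = 34.783 kPa
Final effective stress: σ'_f = σ'_0 + Δσ = 33.415 + 34.783 = 68.198 kPa.
Normally consolidated clay, so the full stress increment lies on the virgin compression line:
S_c = C_c·H/(1+e₀)·log₁₀(σ'_f/σ'_0) = 0.31×5.3/(1+0.77)×log₁₀(68.198/33.415)
    = 0.92825 × 0.30983 = 0.2876 m

S_c ≈ 288 mm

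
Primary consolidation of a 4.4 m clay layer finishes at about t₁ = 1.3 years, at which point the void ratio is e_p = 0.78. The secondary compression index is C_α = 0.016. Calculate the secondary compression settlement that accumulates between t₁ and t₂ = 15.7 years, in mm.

Secondary compression: S_s = C_α·H/(1+e_p)·log₁₀(t₂/t₁)
S_s = 0.016×4.4/(1+0.78)×log₁₀(15.7/1.3)
    = 0.03955 × 1.082 = 0.04279 m

S_s ≈ 42.8 mm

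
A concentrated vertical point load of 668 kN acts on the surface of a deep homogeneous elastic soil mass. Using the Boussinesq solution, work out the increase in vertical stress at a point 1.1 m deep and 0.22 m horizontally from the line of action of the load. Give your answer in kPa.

Δσ_z ≈ 239 kPa

Boussinesq vertical stress below a point load on an elastic half-space:
Δσ_z = 3P/(2πz²) · [1 + (r/z)²]^(−5/2)
r/z = 0.22/1.1 = 0.2; [1+(r/z)²]^(−5/2) = 0.9066.
Δσ_z = 3×668/(2π×1.1²) × 0.9066 = 263.59 × 0.9066 = 239 kPa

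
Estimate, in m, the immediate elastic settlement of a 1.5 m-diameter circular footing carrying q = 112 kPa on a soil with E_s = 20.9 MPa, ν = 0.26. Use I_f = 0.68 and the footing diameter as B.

Immediate (elastic) settlement: S_e = q·B·(1−ν²)/E_s · I_f.
E_s = 20.9 MPa = 20900 kPa.
S_e = 112 × 1.5 × (1 − 0.26²) / 20900 × 0.68
    = 112 × 1.5 × 0.9324 / 20900 × 0.68
    = 0.005097 m

S_e ≈ 0.0051 m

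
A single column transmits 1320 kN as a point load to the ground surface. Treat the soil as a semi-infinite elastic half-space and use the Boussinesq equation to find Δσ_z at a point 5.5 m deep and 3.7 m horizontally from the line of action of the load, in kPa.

Δσ_z ≈ 8.19 kPa

Boussinesq vertical stress below a point load on an elastic half-space:
Δσ_z = 3P/(2πz²) · [1 + (r/z)²]^(−5/2)
r/z = 3.7/5.5 = 0.67273; [1+(r/z)²]^(−5/2) = 0.39325.
Δσ_z = 3×1320/(2π×5.5²) × 0.39325 = 20.835 × 0.39325 = 8.193 kPa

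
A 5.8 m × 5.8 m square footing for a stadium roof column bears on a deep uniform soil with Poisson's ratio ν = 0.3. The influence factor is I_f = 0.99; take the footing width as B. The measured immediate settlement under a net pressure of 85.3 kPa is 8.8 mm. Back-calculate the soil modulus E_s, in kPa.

S_e = q·B·(1−ν²)/E_s · I_f  ⇒  E_s = q·B·(1−ν²)·I_f / S_e.
E_s = 85.3 × 5.8 × 0.91 × 0.99 / 0.0088 = 50650 kPa

E_s ≈ 50600 kPa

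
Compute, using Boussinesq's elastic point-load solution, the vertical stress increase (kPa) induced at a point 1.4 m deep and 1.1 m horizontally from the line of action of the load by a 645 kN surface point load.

Δσ_z ≈ 47.2 kPa

Boussinesq vertical stress below a point load on an elastic half-space:
Δσ_z = 3P/(2πz²) · [1 + (r/z)²]^(−5/2)
r/z = 1.1/1.4 = 0.78571; [1+(r/z)²]^(−5/2) = 0.3006.
Δσ_z = 3×645/(2π×1.4²) × 0.3006 = 157.12 × 0.3006 = 47.23 kPa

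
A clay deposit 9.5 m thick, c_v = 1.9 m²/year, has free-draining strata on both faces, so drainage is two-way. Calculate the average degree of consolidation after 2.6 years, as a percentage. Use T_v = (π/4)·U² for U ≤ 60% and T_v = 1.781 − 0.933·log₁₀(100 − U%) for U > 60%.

U ≈ 52.8 %

Drainage path length: H_d = H/2 = 4.75 m (double drainage).
T_v = c_v·t/H_d² = 1.9×2.6/4.75² = 0.21895.
T_v = 0.21895 corresponds to the U ≤ 60% branch:
U = √(4T_v/π) = 0.528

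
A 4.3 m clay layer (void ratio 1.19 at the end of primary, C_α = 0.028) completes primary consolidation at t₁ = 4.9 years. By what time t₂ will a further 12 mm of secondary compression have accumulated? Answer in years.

S_s = C_α·H/(1+e_p)·log₁₀(t₂/t₁) ⇒ log₁₀(t₂/t₁) = S_s·(1+e_p)/(C_α·H).
log₁₀(t₂/t₁) = 0.012 × (1+1.19) / (0.028×4.3) = 0.2183
t₂ = t₁ × 10^0.2183 = 4.9 × 1.653 = 8.1 years

t₂ ≈ 8.1 years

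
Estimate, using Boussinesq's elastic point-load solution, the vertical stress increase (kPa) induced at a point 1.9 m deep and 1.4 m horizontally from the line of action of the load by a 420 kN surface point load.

Boussinesq vertical stress below a point load on an elastic half-space:
Δσ_z = 3P/(2πz²) · [1 + (r/z)²]^(−5/2)
r/z = 1.4/1.9 = 0.73684; [1+(r/z)²]^(−5/2) = 0.33817.
Δσ_z = 3×420/(2π×1.9²) × 0.33817 = 55.55 × 0.33817 = 18.79 kPa

Δσ_z ≈ 18.8 kPa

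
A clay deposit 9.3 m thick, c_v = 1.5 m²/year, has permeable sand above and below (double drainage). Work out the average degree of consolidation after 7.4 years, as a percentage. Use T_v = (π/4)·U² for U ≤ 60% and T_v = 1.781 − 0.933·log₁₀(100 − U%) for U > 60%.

U ≈ 77.2 %

Drainage path length: H_d = H/2 = 4.65 m (double drainage).
T_v = c_v·t/H_d² = 1.5×7.4/4.65² = 0.51335.
T_v = 0.51335 corresponds to the U > 60% branch:
U = 1 − 10^((1.781 − T_v)/0.933)/100 = 0.7716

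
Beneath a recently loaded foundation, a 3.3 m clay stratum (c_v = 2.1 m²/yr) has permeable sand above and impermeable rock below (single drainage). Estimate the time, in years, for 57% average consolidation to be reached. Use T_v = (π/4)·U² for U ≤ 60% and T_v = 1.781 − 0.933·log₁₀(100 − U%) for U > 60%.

t ≈ 1.32 years

Drainage path length: H_d = H = 3.3 m (single drainage).
U ≤ 60%: T_v = (π/4)·U² = (π/4)×0.57² = 0.25518.
t = T_v·H_d²/c_v = 0.25518×3.3²/2.1 = 1.323 years.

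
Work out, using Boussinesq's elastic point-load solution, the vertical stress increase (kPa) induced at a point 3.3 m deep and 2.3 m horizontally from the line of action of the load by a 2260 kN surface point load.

Δσ_z ≈ 36.8 kPa

Boussinesq vertical stress below a point load on an elastic half-space:
Δσ_z = 3P/(2πz²) · [1 + (r/z)²]^(−5/2)
r/z = 2.3/3.3 = 0.69697; [1+(r/z)²]^(−5/2) = 0.37164.
Δσ_z = 3×2260/(2π×3.3²) × 0.37164 = 99.088 × 0.37164 = 36.83 kPa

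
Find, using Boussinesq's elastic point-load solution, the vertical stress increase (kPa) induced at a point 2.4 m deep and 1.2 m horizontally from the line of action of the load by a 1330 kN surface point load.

Δσ_z ≈ 63.1 kPa

Boussinesq vertical stress below a point load on an elastic half-space:
Δσ_z = 3P/(2πz²) · [1 + (r/z)²]^(−5/2)
r/z = 1.2/2.4 = 0.5; [1+(r/z)²]^(−5/2) = 0.57243.
Δσ_z = 3×1330/(2π×2.4²) × 0.57243 = 110.25 × 0.57243 = 63.11 kPa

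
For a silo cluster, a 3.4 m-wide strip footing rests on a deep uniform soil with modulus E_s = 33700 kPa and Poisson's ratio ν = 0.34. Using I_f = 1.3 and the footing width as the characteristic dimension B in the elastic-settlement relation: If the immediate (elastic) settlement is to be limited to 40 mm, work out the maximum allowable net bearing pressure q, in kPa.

S_e = q·B·(1−ν²)/E_s · I_f  ⇒  q = S_e·E_s / (B·(1−ν²)·I_f).
q = 0.04 × 33700 / (3.4 × 0.8844 × 1.3) = 344.8 kPa

q ≈ 345 kPa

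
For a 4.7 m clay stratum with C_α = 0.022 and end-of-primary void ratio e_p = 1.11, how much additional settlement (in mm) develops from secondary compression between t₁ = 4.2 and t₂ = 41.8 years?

S_s ≈ 48.9 mm

Secondary compression: S_s = C_α·H/(1+e_p)·log₁₀(t₂/t₁)
S_s = 0.022×4.7/(1+1.11)×log₁₀(41.8/4.2)
    = 0.049 × 0.9979 = 0.0489 m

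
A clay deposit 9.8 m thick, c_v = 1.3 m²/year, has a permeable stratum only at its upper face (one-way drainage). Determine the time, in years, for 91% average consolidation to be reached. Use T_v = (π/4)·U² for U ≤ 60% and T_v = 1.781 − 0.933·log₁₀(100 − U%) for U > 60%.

Drainage path length: H_d = H = 9.8 m (single drainage).
U > 60%: T_v = 1.781 − 0.933·log₁₀(100 − 91) = 0.89069.
t = T_v·H_d²/c_v = 0.89069×9.8²/1.3 = 65.8 years.

t ≈ 65.8 years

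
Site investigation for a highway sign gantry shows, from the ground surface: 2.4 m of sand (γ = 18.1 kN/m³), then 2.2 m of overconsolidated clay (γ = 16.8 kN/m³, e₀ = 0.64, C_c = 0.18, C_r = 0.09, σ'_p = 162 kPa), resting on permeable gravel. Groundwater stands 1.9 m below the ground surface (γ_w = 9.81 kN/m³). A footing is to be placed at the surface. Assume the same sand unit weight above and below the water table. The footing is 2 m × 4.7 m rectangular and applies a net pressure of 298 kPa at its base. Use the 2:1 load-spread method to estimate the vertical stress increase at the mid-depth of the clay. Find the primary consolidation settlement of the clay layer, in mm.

Mid-depth of clay below the ground surface: z = 2.4 + 2.2/2 = 3.5 m.
Total vertical stress at mid-clay: σ_v = 18.1×2.4 + 16.8×1.1 = 61.92 kPa.
Pore pressure: u = 9.81×(3.5 − 1.9) = 15.696 kPa.
Initial effective stress: σ'_0 = σ_v − u = 61.92 − 15.696 = 46.224 kPa.
Stress increase at mid-clay by the 2:1 spreading method:
Δσ = qBL/((B+z)(L+z)) = 298×2×4.7/((2+3.5)(4.7+3.5)) = 62.111 kPa
Final effective stress: σ'_f = 46.224 + 62.111 = 108.33 kPa.
σ'_f = 108.33 ≤ σ'_p = 162 kPa, so the clay remains overconsolidated and only the recompression index applies:
S_c = C_r·H/(1+e₀)·log₁₀(σ'_f/σ'_0) = 0.09×2.2/1.64×log₁₀(108.33/46.224)
    = 0.12073 × 0.36988 = 0.04466 m

S_c ≈ 44.7 mm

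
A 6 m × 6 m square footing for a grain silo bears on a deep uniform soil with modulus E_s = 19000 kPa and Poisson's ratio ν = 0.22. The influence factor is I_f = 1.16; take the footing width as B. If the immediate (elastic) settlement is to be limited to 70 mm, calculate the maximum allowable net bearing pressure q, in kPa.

q ≈ 201 kPa

S_e = q·B·(1−ν²)/E_s · I_f  ⇒  q = S_e·E_s / (B·(1−ν²)·I_f).
q = 0.07 × 19000 / (6 × 0.9516 × 1.16) = 200.8 kPa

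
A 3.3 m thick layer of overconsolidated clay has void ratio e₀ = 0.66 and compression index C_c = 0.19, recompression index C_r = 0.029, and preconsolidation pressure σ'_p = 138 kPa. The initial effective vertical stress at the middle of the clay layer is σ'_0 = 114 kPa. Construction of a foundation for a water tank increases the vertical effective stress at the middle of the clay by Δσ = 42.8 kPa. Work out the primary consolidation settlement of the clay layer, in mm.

S_c ≈ 25.7 mm

Final effective stress: σ'_f = 114 + 42.8 = 156.8 kPa.
σ'_f = 156.8 > σ'_p = 138 kPa, so the stress path crosses the preconsolidation pressure — recompression up to σ'_p, then virgin compression beyond:
S_c = H/(1+e₀)·[C_r·log₁₀(σ'_p/σ'_0) + C_c·log₁₀(σ'_f/σ'_p)]
    = 3.3/1.66 × [0.029×log₁₀(138/114) + 0.19×log₁₀(156.8/138)]
    = 1.988 × [0.0024063 + 0.010539] = 0.02574 m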